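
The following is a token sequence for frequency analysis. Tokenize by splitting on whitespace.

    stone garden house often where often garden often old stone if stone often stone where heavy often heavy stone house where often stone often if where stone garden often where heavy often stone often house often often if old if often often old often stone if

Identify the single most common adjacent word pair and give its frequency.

Bigram frequencies (highest first):
  often stone: 4
  stone often: 3
  stone garden: 2
  house often: 2
  often where: 2
  where often: 2
  … (23 more, each ≤ 2)

"often stone", 4 times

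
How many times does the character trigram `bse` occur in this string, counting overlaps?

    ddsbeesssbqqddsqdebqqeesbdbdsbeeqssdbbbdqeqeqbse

Sliding a length-3 window over the 48 characters (46 positions):
  position 46–48: bse

1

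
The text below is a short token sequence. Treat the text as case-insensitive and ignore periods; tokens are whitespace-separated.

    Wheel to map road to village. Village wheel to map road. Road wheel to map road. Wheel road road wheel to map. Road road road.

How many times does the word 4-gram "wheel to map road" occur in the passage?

4

Scanning the 22 overlapping 4-gram windows for "wheel to map road":
  position 1–4: wheel to map road
  position 8–11: wheel to map road
  position 13–16: wheel to map road
  position 20–23: wheel to map road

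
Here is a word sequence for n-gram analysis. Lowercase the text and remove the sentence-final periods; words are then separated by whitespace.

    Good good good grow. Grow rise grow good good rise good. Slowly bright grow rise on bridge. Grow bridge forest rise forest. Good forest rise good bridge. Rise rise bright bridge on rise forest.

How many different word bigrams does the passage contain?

27

34 tokens → 33 bigram windows in total.
Repeated bigrams (each contributes count−1 duplicates):
  good good: 3
  forest rise: 2
  grow rise: 2
  rise forest: 2
  rise good: 2
6 duplicate windows → 33 − 6 = 27 distinct.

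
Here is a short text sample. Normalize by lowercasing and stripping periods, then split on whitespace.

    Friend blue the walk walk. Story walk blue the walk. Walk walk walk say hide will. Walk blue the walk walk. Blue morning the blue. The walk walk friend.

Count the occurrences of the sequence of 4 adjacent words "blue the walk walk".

4

Scanning the 26 overlapping 4-gram windows for "blue the walk walk":
  position 2–5: blue the walk walk
  position 8–11: blue the walk walk
  position 18–21: blue the walk walk
  position 25–28: blue the walk walk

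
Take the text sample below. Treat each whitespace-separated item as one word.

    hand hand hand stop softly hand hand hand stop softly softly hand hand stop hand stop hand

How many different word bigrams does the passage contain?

17 tokens → 16 bigram windows in total.
Repeated bigrams (each contributes count−1 duplicates):
  hand hand: 5
  hand stop: 4
  softly hand: 2
  stop hand: 2
  stop softly: 2
10 duplicate windows → 16 − 10 = 6 distinct.

6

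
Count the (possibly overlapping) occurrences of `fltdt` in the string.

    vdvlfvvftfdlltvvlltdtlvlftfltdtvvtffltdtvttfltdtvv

3

Sliding a length-5 window over the 50 characters (46 positions):
  position 27–31: fltdt
  position 36–40: fltdt
  position 44–48: fltdt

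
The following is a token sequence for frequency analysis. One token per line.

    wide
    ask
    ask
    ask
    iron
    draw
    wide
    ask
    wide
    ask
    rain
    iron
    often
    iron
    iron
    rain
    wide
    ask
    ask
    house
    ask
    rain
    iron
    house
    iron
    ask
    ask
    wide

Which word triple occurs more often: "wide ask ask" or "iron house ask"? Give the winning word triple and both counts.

"wide ask ask": 2 occurrences
"iron house ask": 0 occurrences

"wide ask ask" (2 vs 0)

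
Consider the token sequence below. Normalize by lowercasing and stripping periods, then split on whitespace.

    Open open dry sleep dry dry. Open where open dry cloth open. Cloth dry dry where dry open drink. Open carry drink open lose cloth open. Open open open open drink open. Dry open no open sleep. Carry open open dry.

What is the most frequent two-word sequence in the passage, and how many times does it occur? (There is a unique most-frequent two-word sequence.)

Bigram frequencies (highest first):
  open open: 6
  open dry: 4
  dry open: 3
  drink open: 3
  dry dry: 2
  cloth open: 2
  … (19 more, each ≤ 2)

"open open", 6 times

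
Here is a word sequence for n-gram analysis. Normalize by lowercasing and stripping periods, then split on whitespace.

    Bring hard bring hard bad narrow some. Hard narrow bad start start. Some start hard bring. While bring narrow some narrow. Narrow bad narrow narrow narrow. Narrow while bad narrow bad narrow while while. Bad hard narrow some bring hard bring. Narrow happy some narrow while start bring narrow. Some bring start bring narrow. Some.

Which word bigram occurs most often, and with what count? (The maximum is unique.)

"narrow some", 5 times

Bigram frequencies (highest first):
  narrow some: 5
  bad narrow: 4
  bring narrow: 4
  narrow narrow: 4
  bring hard: 3
  hard bring: 3
  … (22 more, each ≤ 3)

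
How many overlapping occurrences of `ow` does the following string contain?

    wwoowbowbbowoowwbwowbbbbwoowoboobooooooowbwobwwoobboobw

Sliding a length-2 window over the 55 characters (54 positions):
  position 4–5: ow
  position 7–8: ow
  position 11–12: ow
  position 14–15: ow
  position 19–20: ow
  position 27–28: ow
  position 40–41: ow

7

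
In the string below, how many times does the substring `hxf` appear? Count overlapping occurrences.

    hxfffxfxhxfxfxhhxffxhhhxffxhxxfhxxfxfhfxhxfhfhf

5

Sliding a length-3 window over the 47 characters (45 positions):
  position 1–3: hxf
  position 9–11: hxf
  position 16–18: hxf
  position 23–25: hxf
  position 41–43: hxf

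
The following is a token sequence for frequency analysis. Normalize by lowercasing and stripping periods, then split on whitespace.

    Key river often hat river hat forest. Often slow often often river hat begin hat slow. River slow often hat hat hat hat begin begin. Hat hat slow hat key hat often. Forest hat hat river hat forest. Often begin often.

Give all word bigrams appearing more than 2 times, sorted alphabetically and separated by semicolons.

hat hat; river hat

Bigram counts meeting the condition (more than 2 times):
  hat hat: 5
  river hat: 3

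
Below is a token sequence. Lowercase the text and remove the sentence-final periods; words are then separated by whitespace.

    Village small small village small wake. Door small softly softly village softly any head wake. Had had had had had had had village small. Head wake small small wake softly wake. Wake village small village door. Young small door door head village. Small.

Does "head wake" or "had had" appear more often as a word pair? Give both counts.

"had had" (6 vs 2)

"head wake": 2 occurrences
"had had": 6 occurrences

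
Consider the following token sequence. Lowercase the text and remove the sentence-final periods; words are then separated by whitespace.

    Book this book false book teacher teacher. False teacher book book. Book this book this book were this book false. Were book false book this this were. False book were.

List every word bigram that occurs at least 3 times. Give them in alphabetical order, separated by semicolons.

Bigram counts meeting the condition (at least 3 times):
  book false: 3
  book this: 4
  false book: 3
  this book: 4

book false; book this; false book; this book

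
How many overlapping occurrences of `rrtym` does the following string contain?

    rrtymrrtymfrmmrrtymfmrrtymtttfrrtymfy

Sliding a length-5 window over the 37 characters (33 positions):
  position 1–5: rrtym
  position 6–10: rrtym
  position 15–19: rrtym
  position 22–26: rrtym
  position 31–35: rrtym

5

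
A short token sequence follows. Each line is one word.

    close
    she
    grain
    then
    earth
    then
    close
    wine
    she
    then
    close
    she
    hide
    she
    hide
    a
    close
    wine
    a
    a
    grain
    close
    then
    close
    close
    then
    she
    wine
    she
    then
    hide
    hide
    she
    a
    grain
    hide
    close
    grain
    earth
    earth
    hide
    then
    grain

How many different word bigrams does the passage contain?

32

43 tokens → 42 bigram windows in total.
Repeated bigrams (each contributes count−1 duplicates):
  then close: 3
  a grain: 2
  close she: 2
  close then: 2
  close wine: 2
  hide she: 2
  she hide: 2
  she then: 2
  … (1 more repeated)
10 duplicate windows → 42 − 10 = 32 distinct.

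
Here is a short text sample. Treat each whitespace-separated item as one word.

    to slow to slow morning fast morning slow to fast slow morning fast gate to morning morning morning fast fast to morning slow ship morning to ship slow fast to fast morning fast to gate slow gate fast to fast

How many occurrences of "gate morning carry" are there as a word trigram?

Scanning the 38 overlapping trigram windows for "gate morning carry":
  (none found)

0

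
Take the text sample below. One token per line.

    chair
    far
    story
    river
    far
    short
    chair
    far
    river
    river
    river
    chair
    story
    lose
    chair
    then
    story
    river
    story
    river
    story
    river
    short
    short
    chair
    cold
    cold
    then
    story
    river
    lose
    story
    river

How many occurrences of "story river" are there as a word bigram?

6

Scanning the 32 overlapping bigram windows for "story river":
  position 3–4: story river
  position 17–18: story river
  position 19–20: story river
  position 21–22: story river
  position 29–30: story river
  position 32–33: story river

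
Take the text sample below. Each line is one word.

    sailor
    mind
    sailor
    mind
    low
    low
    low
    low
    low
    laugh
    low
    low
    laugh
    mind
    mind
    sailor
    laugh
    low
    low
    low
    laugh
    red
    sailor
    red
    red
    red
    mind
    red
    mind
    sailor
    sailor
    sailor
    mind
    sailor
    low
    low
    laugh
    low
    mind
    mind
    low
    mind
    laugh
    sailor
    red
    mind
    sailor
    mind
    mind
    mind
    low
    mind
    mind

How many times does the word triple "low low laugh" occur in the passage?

4

Scanning the 51 overlapping trigram windows for "low low laugh":
  position 8–10: low low laugh
  position 11–13: low low laugh
  position 19–21: low low laugh
  position 35–37: low low laugh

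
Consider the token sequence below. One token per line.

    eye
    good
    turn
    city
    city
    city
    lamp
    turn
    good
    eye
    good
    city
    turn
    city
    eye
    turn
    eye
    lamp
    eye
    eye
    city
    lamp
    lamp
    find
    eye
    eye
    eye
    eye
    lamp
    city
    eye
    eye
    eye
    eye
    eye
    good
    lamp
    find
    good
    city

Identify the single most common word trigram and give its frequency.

Trigram frequencies (highest first):
  eye eye eye: 5
  eye good turn: 1
  good turn city: 1
  turn city city: 1
  city city city: 1
  city city lamp: 1
  … (28 more, each ≤ 1)

"eye eye eye", 5 times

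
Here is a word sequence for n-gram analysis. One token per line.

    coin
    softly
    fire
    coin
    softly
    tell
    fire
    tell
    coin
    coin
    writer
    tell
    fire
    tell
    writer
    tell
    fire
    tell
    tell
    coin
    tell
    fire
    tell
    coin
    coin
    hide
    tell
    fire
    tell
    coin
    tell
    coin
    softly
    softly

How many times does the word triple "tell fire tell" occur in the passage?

Scanning the 32 overlapping trigram windows for "tell fire tell":
  position 6–8: tell fire tell
  position 12–14: tell fire tell
  position 16–18: tell fire tell
  position 21–23: tell fire tell
  position 27–29: tell fire tell

5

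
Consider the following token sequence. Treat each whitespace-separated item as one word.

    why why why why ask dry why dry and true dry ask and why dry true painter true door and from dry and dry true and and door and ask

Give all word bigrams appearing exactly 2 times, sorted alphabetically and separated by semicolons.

door and; dry and; dry true; why dry

Bigram counts meeting the condition (exactly 2 times):
  door and: 2
  dry and: 2
  dry true: 2
  why dry: 2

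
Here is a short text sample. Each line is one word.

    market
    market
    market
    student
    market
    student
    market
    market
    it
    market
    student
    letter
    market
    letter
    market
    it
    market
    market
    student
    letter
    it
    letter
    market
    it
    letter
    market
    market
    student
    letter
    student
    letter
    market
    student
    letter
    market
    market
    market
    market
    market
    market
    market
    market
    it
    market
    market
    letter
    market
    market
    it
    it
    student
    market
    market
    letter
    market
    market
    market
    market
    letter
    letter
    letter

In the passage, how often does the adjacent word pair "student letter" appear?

Scanning the 60 overlapping bigram windows for "student letter":
  position 11–12: student letter
  position 19–20: student letter
  position 28–29: student letter
  position 30–31: student letter
  position 33–34: student letter

5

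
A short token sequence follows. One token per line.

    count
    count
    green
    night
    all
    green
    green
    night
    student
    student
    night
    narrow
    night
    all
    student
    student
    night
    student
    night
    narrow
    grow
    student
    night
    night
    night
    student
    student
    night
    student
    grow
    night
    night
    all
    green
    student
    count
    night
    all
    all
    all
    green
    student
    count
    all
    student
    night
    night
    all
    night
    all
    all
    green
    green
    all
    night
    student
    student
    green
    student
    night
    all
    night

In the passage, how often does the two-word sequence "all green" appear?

4

Scanning the 61 overlapping bigram windows for "all green":
  position 5–6: all green
  position 33–34: all green
  position 40–41: all green
  position 51–52: all green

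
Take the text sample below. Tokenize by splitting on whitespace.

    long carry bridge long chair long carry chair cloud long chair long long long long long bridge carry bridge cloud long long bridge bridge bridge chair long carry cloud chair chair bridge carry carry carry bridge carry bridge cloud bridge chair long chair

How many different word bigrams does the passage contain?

43 tokens → 42 bigram windows in total.
Repeated bigrams (each contributes count−1 duplicates):
  long long: 5
  carry bridge: 4
  chair long: 4
  bridge carry: 3
  long carry: 3
  long chair: 3
  bridge bridge: 2
  bridge chair: 2
  … (4 more repeated)
22 duplicate windows → 42 − 22 = 20 distinct.

20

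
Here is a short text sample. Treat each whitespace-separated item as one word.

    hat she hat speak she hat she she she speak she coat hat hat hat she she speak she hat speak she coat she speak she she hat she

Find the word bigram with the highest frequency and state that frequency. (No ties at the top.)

Bigram frequencies (highest first):
  speak she: 5
  hat she: 4
  she hat: 4
  she she: 4
  she speak: 3
  hat speak: 2
  … (4 more, each ≤ 2)

"speak she", 5 times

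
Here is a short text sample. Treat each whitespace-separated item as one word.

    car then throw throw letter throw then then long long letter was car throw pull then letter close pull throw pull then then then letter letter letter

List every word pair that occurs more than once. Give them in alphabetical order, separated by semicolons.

letter letter; pull then; then letter; then then; throw pull

Bigram counts meeting the condition (more than once):
  letter letter: 2
  pull then: 2
  then letter: 2
  then then: 3
  throw pull: 2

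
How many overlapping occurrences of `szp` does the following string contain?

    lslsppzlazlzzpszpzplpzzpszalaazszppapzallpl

2

Sliding a length-3 window over the 43 characters (41 positions):
  position 15–17: szp
  position 32–34: szp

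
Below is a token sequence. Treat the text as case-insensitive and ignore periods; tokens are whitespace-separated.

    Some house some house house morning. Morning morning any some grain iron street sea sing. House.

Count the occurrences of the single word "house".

4

Scanning the 16 tokens for "house":
  position 2: house
  position 4: house
  position 5: house
  position 16: house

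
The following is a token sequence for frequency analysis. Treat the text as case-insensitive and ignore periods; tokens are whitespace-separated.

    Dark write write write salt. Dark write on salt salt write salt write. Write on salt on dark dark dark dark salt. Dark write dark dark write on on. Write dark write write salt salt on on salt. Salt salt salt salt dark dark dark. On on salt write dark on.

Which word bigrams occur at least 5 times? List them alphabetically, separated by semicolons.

dark dark; dark write; salt salt

Bigram counts meeting the condition (at least 5 times):
  dark dark: 6
  dark write: 5
  salt salt: 6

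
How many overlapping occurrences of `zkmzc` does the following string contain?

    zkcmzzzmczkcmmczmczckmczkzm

Sliding a length-5 window over the 27 characters (23 positions):
  (no match at any position)

0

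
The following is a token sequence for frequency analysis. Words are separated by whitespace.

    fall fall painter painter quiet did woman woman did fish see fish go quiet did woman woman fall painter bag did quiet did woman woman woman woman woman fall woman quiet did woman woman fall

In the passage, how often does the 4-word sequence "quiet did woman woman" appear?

Scanning the 32 overlapping 4-gram windows for "quiet did woman woman":
  position 5–8: quiet did woman woman
  position 14–17: quiet did woman woman
  position 22–25: quiet did woman woman
  position 31–34: quiet did woman woman

4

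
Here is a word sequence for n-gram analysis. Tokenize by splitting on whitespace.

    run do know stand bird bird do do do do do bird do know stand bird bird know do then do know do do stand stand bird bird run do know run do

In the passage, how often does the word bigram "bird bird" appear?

3

Scanning the 32 overlapping bigram windows for "bird bird":
  position 5–6: bird bird
  position 16–17: bird bird
  position 27–28: bird bird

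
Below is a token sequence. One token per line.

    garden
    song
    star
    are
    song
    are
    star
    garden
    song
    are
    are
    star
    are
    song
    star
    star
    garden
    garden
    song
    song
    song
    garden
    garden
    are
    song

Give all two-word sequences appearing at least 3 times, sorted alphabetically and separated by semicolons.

are song; garden song

Bigram counts meeting the condition (at least 3 times):
  are song: 3
  garden song: 3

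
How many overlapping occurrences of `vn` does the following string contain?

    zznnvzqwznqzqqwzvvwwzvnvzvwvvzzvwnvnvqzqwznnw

Sliding a length-2 window over the 45 characters (44 positions):
  position 22–23: vn
  position 35–36: vn

2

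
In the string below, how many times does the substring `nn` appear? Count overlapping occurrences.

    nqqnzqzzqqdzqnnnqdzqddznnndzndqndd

Sliding a length-2 window over the 34 characters (33 positions):
  position 14–15: nn
  position 15–16: nn
  position 24–25: nn
  position 25–26: nn

4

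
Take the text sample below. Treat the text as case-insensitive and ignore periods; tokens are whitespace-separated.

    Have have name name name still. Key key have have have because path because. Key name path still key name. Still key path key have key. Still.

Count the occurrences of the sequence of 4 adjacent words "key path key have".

1

Scanning the 24 overlapping 4-gram windows for "key path key have":
  position 22–25: key path key have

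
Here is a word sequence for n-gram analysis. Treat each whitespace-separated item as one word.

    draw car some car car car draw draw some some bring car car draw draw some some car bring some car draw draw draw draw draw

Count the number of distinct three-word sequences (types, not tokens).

26 tokens → 24 trigram windows in total.
Repeated trigrams (each contributes count−1 duplicates):
  car draw draw: 3
  draw draw draw: 3
  car car draw: 2
  draw draw some: 2
  draw some some: 2
7 duplicate windows → 24 − 7 = 17 distinct.

17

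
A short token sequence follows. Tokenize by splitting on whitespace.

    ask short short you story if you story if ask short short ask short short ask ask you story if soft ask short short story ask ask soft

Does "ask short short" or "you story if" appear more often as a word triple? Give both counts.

"ask short short" (4 vs 3)

"ask short short": 4 occurrences
"you story if": 3 occurrences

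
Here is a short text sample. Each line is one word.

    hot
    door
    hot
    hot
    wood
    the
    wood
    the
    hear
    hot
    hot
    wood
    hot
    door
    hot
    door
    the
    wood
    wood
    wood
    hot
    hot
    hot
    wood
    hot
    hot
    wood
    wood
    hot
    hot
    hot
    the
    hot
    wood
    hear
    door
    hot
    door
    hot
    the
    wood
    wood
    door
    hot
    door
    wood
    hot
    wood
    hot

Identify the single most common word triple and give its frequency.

"hot hot wood", 4 times

Trigram frequencies (highest first):
  hot hot wood: 4
  hot door hot: 3
  hot wood hot: 3
  door hot door: 3
  wood hot hot: 3
  the wood wood: 2
  … (27 more, each ≤ 2)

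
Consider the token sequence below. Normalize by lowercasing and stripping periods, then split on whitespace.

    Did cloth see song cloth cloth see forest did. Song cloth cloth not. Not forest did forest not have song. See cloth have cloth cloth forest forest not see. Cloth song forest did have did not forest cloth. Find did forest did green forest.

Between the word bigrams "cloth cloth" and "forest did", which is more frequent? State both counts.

"cloth cloth": 3 occurrences
"forest did": 4 occurrences

"forest did" (4 vs 3)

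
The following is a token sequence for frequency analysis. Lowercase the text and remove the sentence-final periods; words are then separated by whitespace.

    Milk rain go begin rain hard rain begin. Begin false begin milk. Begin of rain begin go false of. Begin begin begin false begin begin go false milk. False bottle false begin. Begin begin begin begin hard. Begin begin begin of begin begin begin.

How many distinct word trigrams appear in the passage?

44 tokens → 42 trigram windows in total.
Repeated trigrams (each contributes count−1 duplicates):
  begin begin begin: 6
  begin begin false: 2
  begin false begin: 2
  begin go false: 2
  false begin begin: 2
  of begin begin: 2
10 duplicate windows → 42 − 10 = 32 distinct.

32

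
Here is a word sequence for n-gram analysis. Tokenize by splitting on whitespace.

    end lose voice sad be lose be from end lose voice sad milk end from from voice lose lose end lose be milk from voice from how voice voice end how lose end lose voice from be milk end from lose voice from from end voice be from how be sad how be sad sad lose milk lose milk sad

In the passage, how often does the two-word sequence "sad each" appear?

Scanning the 59 overlapping bigram windows for "sad each":
  (none found)

0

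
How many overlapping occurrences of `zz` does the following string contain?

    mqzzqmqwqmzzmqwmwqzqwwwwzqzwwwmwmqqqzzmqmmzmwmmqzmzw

3

Sliding a length-2 window over the 52 characters (51 positions):
  position 3–4: zz
  position 11–12: zz
  position 37–38: zz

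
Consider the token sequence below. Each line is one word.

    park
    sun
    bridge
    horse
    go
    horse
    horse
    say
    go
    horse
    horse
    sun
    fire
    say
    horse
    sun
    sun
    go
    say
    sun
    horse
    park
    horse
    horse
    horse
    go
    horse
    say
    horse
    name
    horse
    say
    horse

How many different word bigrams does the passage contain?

33 tokens → 32 bigram windows in total.
Repeated bigrams (each contributes count−1 duplicates):
  horse horse: 4
  go horse: 3
  horse say: 3
  say horse: 3
  horse go: 2
  horse sun: 2
11 duplicate windows → 32 − 11 = 21 distinct.

21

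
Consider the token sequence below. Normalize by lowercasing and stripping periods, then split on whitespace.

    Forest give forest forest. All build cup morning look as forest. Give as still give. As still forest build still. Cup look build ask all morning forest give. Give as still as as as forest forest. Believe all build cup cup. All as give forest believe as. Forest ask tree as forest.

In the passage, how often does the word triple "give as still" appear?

3

Scanning the 50 overlapping trigram windows for "give as still":
  position 12–14: give as still
  position 15–17: give as still
  position 29–31: give as still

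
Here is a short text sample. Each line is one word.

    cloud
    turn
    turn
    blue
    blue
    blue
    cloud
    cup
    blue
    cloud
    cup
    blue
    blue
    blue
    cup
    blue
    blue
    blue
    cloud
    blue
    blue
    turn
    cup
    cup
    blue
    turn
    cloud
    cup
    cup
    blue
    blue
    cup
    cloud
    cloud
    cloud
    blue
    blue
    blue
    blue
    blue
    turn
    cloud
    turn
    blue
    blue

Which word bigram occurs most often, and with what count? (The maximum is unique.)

"blue blue", 13 times

Bigram frequencies (highest first):
  blue blue: 13
  cup blue: 5
  blue cloud: 3
  cloud cup: 3
  blue turn: 3
  cloud turn: 2
  … (9 more, each ≤ 2)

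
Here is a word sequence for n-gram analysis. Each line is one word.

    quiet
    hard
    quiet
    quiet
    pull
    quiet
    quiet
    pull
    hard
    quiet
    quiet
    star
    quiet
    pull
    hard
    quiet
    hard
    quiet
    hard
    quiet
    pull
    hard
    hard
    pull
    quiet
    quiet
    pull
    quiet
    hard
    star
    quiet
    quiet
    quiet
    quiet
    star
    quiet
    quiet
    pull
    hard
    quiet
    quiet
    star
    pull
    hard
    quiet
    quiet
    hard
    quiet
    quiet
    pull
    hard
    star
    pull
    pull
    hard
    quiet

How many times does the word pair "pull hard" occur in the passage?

7

Scanning the 55 overlapping bigram windows for "pull hard":
  position 8–9: pull hard
  position 14–15: pull hard
  position 21–22: pull hard
  position 38–39: pull hard
  position 43–44: pull hard
  position 50–51: pull hard
  position 54–55: pull hard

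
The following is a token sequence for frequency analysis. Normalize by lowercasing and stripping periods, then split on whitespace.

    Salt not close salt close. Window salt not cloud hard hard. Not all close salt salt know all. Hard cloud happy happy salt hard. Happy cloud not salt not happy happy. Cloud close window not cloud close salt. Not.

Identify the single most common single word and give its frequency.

Unigram frequencies (highest first):
  salt: 8
  not: 7
  close: 5
  cloud: 5
  happy: 5
  hard: 4
  … (3 more, each ≤ 2)

"salt", 8 times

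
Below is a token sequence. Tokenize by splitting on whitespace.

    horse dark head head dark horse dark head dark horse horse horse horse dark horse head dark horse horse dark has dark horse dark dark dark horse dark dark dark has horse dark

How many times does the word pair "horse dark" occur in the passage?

Scanning the 32 overlapping bigram windows for "horse dark":
  position 1–2: horse dark
  position 6–7: horse dark
  position 13–14: horse dark
  position 19–20: horse dark
  position 23–24: horse dark
  position 27–28: horse dark
  position 32–33: horse dark

7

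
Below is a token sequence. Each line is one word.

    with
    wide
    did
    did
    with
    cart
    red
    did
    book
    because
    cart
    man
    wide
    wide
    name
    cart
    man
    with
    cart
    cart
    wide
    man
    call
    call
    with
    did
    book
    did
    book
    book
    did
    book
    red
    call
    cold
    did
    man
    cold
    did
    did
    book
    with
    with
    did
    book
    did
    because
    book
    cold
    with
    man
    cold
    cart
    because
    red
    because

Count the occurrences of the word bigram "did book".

Scanning the 55 overlapping bigram windows for "did book":
  position 8–9: did book
  position 26–27: did book
  position 28–29: did book
  position 31–32: did book
  position 40–41: did book
  position 44–45: did book

6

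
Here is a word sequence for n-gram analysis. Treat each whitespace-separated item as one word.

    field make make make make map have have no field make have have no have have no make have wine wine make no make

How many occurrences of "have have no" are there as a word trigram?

Scanning the 22 overlapping trigram windows for "have have no":
  position 7–9: have have no
  position 12–14: have have no
  position 15–17: have have no

3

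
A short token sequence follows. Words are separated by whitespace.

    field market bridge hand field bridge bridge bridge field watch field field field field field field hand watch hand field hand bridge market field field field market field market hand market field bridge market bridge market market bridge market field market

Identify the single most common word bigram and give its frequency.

"field field", 7 times

Bigram frequencies (highest first):
  field field: 7
  field market: 4
  bridge market: 4
  market field: 4
  market bridge: 3
  hand field: 2
  … (13 more, each ≤ 2)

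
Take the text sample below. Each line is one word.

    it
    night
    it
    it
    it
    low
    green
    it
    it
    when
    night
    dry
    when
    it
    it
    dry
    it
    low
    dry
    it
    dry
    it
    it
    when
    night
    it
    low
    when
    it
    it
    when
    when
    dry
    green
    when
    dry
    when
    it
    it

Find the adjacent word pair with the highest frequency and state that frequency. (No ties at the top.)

Bigram frequencies (highest first):
  it it: 7
  it low: 3
  it when: 3
  when it: 3
  dry it: 3
  night it: 2
  … (13 more, each ≤ 2)

"it it", 7 times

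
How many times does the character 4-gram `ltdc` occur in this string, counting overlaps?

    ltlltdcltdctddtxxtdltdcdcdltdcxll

4

Sliding a length-4 window over the 33 characters (30 positions):
  position 4–7: ltdc
  position 8–11: ltdc
  position 20–23: ltdc
  position 27–30: ltdc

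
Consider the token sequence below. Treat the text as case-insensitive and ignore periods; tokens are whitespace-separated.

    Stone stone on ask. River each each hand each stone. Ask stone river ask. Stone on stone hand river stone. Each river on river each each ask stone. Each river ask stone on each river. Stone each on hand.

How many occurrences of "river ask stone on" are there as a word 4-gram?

2

Scanning the 36 overlapping 4-gram windows for "river ask stone on":
  position 13–16: river ask stone on
  position 30–33: river ask stone on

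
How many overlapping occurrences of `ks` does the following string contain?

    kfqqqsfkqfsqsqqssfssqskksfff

1

Sliding a length-2 window over the 28 characters (27 positions):
  position 24–25: ks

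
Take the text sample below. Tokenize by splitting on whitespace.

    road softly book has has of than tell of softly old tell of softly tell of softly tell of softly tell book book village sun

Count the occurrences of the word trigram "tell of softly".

Scanning the 23 overlapping trigram windows for "tell of softly":
  position 8–10: tell of softly
  position 12–14: tell of softly
  position 15–17: tell of softly
  position 18–20: tell of softly

4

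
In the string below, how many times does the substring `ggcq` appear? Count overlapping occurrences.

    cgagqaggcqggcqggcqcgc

Sliding a length-4 window over the 21 characters (18 positions):
  position 7–10: ggcq
  position 11–14: ggcq
  position 15–18: ggcq

3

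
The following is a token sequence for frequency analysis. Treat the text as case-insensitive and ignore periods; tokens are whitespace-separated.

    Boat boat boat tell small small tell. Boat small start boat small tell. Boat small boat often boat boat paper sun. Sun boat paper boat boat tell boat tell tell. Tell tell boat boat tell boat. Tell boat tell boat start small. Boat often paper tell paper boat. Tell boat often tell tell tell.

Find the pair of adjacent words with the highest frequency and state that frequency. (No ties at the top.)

"tell boat", 8 times

Bigram frequencies (highest first):
  tell boat: 8
  boat tell: 7
  boat boat: 5
  tell tell: 5
  boat small: 3
  boat often: 3
  … (18 more, each ≤ 2)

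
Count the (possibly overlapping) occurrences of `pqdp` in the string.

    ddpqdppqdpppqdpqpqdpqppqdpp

5

Sliding a length-4 window over the 27 characters (24 positions):
  position 3–6: pqdp
  position 7–10: pqdp
  position 12–15: pqdp
  position 17–20: pqdp
  position 23–26: pqdp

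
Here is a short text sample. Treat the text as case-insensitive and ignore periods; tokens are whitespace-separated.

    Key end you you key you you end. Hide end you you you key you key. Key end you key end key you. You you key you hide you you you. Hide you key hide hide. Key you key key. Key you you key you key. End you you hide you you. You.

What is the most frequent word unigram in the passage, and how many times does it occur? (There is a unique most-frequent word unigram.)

"you", 26 times

Unigram frequencies (highest first):
  you: 26
  key: 15
  end: 6
  hide: 6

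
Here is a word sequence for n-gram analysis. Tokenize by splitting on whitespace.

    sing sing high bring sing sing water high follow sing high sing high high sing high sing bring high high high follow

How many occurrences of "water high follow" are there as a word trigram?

1

Scanning the 20 overlapping trigram windows for "water high follow":
  position 7–9: water high follow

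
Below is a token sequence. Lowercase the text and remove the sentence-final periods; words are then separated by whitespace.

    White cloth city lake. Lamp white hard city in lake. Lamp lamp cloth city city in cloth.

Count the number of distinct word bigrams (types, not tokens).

17 tokens → 16 bigram windows in total.
Repeated bigrams (each contributes count−1 duplicates):
  city in: 2
  cloth city: 2
  lake lamp: 2
3 duplicate windows → 16 − 3 = 13 distinct.

13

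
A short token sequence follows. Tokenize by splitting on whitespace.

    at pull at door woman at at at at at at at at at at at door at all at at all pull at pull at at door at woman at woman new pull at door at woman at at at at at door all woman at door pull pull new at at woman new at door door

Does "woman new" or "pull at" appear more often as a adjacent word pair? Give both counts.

"woman new": 2 occurrences
"pull at": 4 occurrences

"pull at" (4 vs 2)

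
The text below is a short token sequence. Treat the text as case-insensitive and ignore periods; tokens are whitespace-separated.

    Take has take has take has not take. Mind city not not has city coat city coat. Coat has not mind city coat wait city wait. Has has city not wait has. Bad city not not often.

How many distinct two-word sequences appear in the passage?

37 tokens → 36 bigram windows in total.
Repeated bigrams (each contributes count−1 duplicates):
  city coat: 3
  city not: 3
  take has: 3
  has city: 2
  has not: 2
  has take: 2
  mind city: 2
  not not: 2
  … (1 more repeated)
12 duplicate windows → 36 − 12 = 24 distinct.

24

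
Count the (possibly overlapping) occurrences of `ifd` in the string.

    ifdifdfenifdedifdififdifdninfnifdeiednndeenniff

Sliding a length-3 window over the 47 characters (45 positions):
  position 1–3: ifd
  position 4–6: ifd
  position 10–12: ifd
  position 15–17: ifd
  position 20–22: ifd
  position 23–25: ifd
  position 31–33: ifd

7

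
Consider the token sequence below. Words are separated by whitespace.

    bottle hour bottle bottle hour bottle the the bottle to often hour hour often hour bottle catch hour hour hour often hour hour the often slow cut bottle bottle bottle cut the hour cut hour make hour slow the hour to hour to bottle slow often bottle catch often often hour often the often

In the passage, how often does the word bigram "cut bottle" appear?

1

Scanning the 53 overlapping bigram windows for "cut bottle":
  position 27–28: cut bottle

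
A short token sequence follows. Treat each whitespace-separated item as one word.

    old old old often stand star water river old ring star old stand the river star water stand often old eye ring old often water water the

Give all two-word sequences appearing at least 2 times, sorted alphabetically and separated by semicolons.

old often; old old; star water

Bigram counts meeting the condition (at least 2 times):
  old often: 2
  old old: 2
  star water: 2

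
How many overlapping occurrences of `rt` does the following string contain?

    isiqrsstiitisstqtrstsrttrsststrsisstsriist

1

Sliding a length-2 window over the 42 characters (41 positions):
  position 22–23: rt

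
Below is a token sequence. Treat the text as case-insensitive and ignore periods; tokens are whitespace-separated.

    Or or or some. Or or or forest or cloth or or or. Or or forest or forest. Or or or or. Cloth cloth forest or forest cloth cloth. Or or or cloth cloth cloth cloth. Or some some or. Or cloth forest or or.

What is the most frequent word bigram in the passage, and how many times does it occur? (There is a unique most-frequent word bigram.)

Bigram frequencies (highest first):
  or or: 15
  forest or: 5
  cloth cloth: 5
  or forest: 4
  or cloth: 4
  cloth or: 3
  … (5 more, each ≤ 2)

"or or", 15 times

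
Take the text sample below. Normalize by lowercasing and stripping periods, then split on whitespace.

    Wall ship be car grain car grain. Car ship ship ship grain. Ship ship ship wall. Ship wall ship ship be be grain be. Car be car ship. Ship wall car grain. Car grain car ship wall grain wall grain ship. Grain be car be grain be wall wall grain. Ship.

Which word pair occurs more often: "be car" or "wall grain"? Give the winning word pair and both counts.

"be car": 4 occurrences
"wall grain": 3 occurrences

"be car" (4 vs 3)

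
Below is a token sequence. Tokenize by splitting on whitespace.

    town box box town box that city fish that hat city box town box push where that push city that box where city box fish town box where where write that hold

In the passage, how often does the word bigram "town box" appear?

Scanning the 31 overlapping bigram windows for "town box":
  position 1–2: town box
  position 4–5: town box
  position 13–14: town box
  position 26–27: town box

4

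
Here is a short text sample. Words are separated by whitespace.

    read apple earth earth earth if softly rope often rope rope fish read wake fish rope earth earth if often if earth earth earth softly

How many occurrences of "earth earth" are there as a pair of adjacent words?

5

Scanning the 24 overlapping bigram windows for "earth earth":
  position 3–4: earth earth
  position 4–5: earth earth
  position 17–18: earth earth
  position 22–23: earth earth
  position 23–24: earth earth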